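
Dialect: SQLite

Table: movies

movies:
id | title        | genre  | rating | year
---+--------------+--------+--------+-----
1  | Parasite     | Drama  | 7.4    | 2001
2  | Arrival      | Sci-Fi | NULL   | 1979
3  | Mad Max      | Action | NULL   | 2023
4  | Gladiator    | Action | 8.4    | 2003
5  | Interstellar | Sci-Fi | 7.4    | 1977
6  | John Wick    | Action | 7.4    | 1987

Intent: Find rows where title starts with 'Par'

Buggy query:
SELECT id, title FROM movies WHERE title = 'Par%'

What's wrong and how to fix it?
Bug: Wildcards only work with LIKE; '=' treats '%' as a literal character

Fix: Replace '=' with LIKE so 'Par%' is treated as a pattern

Corrected query:
SELECT id, title FROM movies WHERE title LIKE 'Par%'

Result:
id | title   
---+---------
1  | Parasite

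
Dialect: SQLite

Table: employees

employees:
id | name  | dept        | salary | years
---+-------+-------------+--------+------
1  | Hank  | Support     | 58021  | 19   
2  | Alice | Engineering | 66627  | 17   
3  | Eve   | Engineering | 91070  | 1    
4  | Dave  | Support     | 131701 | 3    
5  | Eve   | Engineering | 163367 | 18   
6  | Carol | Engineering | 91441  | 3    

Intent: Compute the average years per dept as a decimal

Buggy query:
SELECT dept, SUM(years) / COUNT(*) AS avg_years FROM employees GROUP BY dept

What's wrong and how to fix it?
Bug: SUM(years) and COUNT(*) are both integers; the division truncates the fractional part

Fix: Multiply by 1.0 (or CAST to REAL) to force floating-point division

Corrected query:
SELECT dept, SUM(years) * 1.0 / COUNT(*) AS avg_years FROM employees GROUP BY dept

Result:
dept        | avg_years
------------+----------
Engineering | 9.75     
Support     | 11       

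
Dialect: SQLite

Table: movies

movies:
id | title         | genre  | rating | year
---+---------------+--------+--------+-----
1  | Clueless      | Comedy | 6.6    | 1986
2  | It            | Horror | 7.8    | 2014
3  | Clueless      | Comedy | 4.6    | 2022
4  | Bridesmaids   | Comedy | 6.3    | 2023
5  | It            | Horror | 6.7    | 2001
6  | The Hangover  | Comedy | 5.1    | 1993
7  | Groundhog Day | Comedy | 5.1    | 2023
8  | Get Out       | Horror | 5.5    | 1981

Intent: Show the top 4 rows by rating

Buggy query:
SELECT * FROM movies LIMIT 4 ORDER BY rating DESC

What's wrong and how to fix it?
Bug: LIMIT must come after ORDER BY

Fix: Swap the clauses: ORDER BY first, then LIMIT

Corrected query:
SELECT * FROM movies ORDER BY rating DESC LIMIT 4

Result:
id | title       | genre  | rating | year
---+-------------+--------+--------+-----
2  | It          | Horror | 7.8    | 2014
5  | It          | Horror | 6.7    | 2001
1  | Clueless    | Comedy | 6.6    | 1986
4  | Bridesmaids | Comedy | 6.3    | 2023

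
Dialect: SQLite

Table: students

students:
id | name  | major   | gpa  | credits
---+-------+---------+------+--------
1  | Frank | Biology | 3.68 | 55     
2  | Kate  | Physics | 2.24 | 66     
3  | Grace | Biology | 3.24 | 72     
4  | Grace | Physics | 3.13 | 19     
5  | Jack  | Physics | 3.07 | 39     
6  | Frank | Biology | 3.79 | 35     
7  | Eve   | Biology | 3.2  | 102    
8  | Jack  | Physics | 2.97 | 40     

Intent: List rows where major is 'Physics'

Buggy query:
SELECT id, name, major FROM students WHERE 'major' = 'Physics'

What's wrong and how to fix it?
Bug: 'major' in single quotes is a string literal, not the column; the comparison is literal-vs-literal and never true

Fix: Remove the quotes around the column name (or use double quotes for an identifier)

Corrected query:
SELECT id, name, major FROM students WHERE major = 'Physics'

Result:
id | name  | major  
---+-------+--------
2  | Kate  | Physics
4  | Grace | Physics
5  | Jack  | Physics
8  | Jack  | Physics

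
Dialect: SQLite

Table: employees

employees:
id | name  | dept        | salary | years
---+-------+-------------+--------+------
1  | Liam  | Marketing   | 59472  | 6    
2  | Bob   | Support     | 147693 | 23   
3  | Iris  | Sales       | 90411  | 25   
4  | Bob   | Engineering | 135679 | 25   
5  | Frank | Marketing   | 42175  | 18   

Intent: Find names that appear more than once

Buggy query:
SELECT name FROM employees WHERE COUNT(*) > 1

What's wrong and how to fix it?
Bug: WHERE can't reference COUNT(*); aggregates are computed after WHERE

Fix: Group first, then use HAVING for the count condition

Corrected query:
SELECT name FROM employees GROUP BY name HAVING COUNT(*) > 1

Result:
name
----
Bob 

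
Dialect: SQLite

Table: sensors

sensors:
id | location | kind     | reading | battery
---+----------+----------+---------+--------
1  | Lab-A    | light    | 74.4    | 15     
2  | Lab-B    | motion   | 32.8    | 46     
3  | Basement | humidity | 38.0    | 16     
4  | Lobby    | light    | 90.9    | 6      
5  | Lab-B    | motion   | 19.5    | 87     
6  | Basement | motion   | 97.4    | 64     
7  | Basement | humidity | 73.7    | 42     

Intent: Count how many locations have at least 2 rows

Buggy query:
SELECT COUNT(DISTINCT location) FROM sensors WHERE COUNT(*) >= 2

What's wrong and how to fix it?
Bug: WHERE filters individual rows, not groups, so a group-level COUNT is invalid there

Fix: Group first with HAVING COUNT(*) >= 2, then COUNT the resulting groups

Corrected query:
SELECT COUNT(*) FROM (SELECT location FROM sensors GROUP BY location HAVING COUNT(*) >= 2)

Result:
COUNT(*)
--------
2       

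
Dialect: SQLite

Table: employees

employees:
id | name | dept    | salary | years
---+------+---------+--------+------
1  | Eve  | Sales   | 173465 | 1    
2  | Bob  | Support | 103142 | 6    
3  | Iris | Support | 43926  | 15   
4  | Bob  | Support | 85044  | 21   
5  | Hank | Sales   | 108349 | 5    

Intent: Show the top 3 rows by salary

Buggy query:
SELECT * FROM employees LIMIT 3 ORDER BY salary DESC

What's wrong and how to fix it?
Bug: ORDER BY cannot follow LIMIT; LIMIT is the final clause

Fix: Swap the clauses: ORDER BY first, then LIMIT

Corrected query:
SELECT * FROM employees ORDER BY salary DESC LIMIT 3

Result:
id | name | dept    | salary | years
---+------+---------+--------+------
1  | Eve  | Sales   | 173465 | 1    
5  | Hank | Sales   | 108349 | 5    
2  | Bob  | Support | 103142 | 6    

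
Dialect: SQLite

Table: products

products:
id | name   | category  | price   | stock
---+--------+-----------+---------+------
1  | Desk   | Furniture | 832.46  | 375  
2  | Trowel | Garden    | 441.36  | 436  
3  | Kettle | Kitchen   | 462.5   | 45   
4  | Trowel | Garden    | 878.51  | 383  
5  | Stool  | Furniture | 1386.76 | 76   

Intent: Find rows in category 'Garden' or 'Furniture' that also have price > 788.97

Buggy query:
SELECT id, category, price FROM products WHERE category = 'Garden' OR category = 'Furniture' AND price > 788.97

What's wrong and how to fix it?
Bug: AND binds tighter than OR, so this parses as category = 'Garden' OR (category = 'Furniture' AND price > 788.97)

Fix: Group the OR with parentheses (or use IN), then AND the threshold

Corrected query:
SELECT id, category, price FROM products WHERE (category = 'Garden' OR category = 'Furniture') AND price > 788.97

Result:
id | category  | price  
---+-----------+--------
1  | Furniture | 832.46 
4  | Garden    | 878.51 
5  | Furniture | 1386.76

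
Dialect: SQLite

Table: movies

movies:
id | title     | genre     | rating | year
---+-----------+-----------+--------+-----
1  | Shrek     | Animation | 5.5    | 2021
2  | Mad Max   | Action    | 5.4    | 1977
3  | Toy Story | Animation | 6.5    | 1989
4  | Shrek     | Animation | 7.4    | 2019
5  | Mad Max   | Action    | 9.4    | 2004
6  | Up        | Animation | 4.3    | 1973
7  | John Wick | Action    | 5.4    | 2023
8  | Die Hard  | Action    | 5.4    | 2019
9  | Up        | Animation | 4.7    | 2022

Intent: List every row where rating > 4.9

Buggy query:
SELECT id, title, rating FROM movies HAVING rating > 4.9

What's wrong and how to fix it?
Bug: HAVING filters the output of aggregation, but this query has no GROUP BY and no aggregate functions, so SQLite rejects it (HAVING clause on a non-aggregate query); the condition here is per row

Fix: Use WHERE for row-level filtering

Corrected query:
SELECT id, title, rating FROM movies WHERE rating > 4.9

Result:
id | title     | rating
---+-----------+-------
1  | Shrek     | 5.5   
2  | Mad Max   | 5.4   
3  | Toy Story | 6.5   
4  | Shrek     | 7.4   
5  | Mad Max   | 9.4   
7  | John Wick | 5.4   
8  | Die Hard  | 5.4   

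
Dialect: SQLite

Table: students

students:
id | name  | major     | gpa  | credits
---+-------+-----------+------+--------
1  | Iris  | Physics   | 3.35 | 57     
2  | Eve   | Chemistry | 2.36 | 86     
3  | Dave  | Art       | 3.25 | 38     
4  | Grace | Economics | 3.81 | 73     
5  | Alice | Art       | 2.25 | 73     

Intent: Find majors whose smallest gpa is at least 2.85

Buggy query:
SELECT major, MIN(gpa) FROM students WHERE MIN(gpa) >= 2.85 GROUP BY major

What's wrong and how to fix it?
Bug: Aggregates like MIN are computed per group after WHERE runs

Fix: Replace WHERE with HAVING after the GROUP BY

Corrected query:
SELECT major, MIN(gpa) FROM students GROUP BY major HAVING MIN(gpa) >= 2.85

Result:
major     | MIN(gpa)
----------+---------
Economics | 3.81    
Physics   | 3.35    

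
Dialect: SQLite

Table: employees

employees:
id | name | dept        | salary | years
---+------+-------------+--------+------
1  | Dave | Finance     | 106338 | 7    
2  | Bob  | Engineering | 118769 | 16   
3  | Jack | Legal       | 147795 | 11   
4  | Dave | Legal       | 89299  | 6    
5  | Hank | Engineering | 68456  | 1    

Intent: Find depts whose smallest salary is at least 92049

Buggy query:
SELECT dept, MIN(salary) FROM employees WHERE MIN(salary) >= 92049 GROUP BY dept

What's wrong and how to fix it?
Bug: Aggregates like MIN are computed per group after WHERE runs

Fix: Use HAVING for the per-group MIN condition

Corrected query:
SELECT dept, MIN(salary) FROM employees GROUP BY dept HAVING MIN(salary) >= 92049

Result:
dept    | MIN(salary)
--------+------------
Finance | 106338     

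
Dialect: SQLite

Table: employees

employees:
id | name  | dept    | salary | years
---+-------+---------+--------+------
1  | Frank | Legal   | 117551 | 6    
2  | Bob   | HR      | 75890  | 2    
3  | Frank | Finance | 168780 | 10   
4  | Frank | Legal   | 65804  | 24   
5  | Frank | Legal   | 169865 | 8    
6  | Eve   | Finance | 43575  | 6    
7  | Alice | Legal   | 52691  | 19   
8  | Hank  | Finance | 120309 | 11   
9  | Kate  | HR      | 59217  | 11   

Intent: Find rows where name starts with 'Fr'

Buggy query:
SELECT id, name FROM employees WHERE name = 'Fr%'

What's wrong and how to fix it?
Bug: Wildcards only work with LIKE; '=' treats '%' as a literal character

Fix: Replace '=' with LIKE so 'Fr%' is treated as a pattern

Corrected query:
SELECT id, name FROM employees WHERE name LIKE 'Fr%'

Result:
id | name 
---+------
1  | Frank
3  | Frank
4  | Frank
5  | Frank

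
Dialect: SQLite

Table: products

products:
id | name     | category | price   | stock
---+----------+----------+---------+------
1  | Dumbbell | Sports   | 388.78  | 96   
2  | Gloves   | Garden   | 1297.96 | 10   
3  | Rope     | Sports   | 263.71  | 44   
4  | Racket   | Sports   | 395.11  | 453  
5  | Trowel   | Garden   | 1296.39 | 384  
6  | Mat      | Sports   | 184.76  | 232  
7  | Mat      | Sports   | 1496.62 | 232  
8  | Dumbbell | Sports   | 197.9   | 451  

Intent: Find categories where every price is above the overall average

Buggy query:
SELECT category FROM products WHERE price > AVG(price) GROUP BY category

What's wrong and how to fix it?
Bug: AVG() is an aggregate; it can't sit directly in WHERE

Fix: Compute the overall average in a scalar subquery and compare each group's MIN against it in HAVING

Corrected query:
SELECT category FROM products GROUP BY category HAVING MIN(price) > (SELECT AVG(price) FROM products)

Result:
category
--------
Garden  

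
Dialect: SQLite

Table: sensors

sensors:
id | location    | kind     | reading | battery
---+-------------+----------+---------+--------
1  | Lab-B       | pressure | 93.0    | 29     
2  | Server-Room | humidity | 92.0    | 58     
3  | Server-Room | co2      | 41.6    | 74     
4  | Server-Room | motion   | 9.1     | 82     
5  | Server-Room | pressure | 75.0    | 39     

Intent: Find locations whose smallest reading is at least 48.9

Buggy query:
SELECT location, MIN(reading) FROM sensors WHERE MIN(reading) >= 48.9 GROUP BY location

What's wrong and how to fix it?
Bug: MIN() in WHERE is a misuse of aggregate

Fix: Replace WHERE with HAVING after the GROUP BY

Corrected query:
SELECT location, MIN(reading) FROM sensors GROUP BY location HAVING MIN(reading) >= 48.9

Result:
location | MIN(reading)
---------+-------------
Lab-B    | 93          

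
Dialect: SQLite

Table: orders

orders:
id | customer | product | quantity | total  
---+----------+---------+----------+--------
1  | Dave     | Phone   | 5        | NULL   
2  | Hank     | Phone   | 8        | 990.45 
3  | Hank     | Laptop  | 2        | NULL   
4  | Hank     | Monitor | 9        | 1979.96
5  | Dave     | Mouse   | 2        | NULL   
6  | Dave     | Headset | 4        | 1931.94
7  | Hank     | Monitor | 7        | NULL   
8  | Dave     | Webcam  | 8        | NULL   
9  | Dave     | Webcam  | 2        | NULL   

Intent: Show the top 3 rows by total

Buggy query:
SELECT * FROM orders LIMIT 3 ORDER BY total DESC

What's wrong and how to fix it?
Bug: ORDER BY cannot follow LIMIT; LIMIT is the final clause

Fix: Sort with ORDER BY, then apply LIMIT

Corrected query:
SELECT * FROM orders ORDER BY total DESC LIMIT 3

Result:
id | customer | product | quantity | total  
---+----------+---------+----------+--------
4  | Hank     | Monitor | 9        | 1979.96
6  | Dave     | Headset | 4        | 1931.94
2  | Hank     | Phone   | 8        | 990.45 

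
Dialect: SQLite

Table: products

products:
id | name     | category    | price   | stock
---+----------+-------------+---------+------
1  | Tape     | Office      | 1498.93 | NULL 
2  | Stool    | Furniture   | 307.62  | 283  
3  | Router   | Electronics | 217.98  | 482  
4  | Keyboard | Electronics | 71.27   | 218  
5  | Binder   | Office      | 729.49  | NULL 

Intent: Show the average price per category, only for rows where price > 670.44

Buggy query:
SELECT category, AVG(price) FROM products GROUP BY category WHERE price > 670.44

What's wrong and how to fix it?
Bug: WHERE cannot follow GROUP BY

Fix: Move the WHERE clause before GROUP BY

Corrected query:
SELECT category, AVG(price) FROM products WHERE price > 670.44 GROUP BY category

Result:
category | AVG(price)
---------+-----------
Office   | 1114.21   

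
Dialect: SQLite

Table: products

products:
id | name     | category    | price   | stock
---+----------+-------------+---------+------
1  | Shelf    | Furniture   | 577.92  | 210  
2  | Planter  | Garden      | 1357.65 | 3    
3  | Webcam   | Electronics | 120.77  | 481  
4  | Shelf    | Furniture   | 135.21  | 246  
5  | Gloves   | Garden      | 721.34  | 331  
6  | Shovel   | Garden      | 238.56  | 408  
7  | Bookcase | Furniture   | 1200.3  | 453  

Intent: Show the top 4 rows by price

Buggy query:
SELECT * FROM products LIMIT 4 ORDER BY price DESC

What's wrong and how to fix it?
Bug: LIMIT must come after ORDER BY

Fix: Swap the clauses: ORDER BY first, then LIMIT

Corrected query:
SELECT * FROM products ORDER BY price DESC LIMIT 4

Result:
id | name     | category  | price   | stock
---+----------+-----------+---------+------
2  | Planter  | Garden    | 1357.65 | 3    
7  | Bookcase | Furniture | 1200.3  | 453  
5  | Gloves   | Garden    | 721.34  | 331  
1  | Shelf    | Furniture | 577.92  | 210  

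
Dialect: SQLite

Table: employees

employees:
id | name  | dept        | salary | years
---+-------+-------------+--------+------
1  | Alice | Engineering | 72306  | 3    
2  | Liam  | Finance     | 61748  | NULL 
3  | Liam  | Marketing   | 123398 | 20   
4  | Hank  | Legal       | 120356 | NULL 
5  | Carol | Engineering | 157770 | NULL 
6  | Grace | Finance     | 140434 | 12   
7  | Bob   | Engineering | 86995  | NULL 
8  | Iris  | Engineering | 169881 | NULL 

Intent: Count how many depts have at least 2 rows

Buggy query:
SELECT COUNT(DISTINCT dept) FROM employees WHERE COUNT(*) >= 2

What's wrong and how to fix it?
Bug: COUNT(*) cannot appear in WHERE; the per-group count doesn't exist yet

Fix: Group first with HAVING COUNT(*) >= 2, then COUNT the resulting groups

Corrected query:
SELECT COUNT(*) FROM (SELECT dept FROM employees GROUP BY dept HAVING COUNT(*) >= 2)

Result:
COUNT(*)
--------
2       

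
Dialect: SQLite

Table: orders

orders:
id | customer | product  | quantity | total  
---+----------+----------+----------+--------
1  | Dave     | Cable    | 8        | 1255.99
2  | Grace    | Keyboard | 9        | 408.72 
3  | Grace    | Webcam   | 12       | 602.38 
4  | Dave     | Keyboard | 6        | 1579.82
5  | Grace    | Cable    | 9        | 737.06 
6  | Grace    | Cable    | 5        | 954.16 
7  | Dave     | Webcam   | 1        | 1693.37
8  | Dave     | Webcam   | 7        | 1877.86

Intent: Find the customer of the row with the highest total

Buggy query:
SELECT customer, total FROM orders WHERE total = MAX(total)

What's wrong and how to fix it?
Bug: WHERE is evaluated per row; an aggregate over the whole table isn't defined there

Fix: Use a subquery: WHERE total = (SELECT MAX(total) FROM orders)

Corrected query:
SELECT customer, total FROM orders WHERE total = (SELECT MAX(total) FROM orders)

Result:
customer | total  
---------+--------
Dave     | 1877.86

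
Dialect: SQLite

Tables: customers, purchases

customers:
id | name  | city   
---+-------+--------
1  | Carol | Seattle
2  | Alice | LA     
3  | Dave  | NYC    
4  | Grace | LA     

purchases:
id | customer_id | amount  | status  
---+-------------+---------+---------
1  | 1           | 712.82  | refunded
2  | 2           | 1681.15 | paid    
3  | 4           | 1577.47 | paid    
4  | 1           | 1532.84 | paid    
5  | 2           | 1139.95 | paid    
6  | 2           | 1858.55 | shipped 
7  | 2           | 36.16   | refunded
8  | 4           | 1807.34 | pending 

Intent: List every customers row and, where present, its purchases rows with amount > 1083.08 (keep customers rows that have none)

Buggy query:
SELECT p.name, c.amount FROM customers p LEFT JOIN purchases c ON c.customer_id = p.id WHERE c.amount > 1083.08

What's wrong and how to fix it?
Bug: A WHERE condition on the right-hand table after LEFT JOIN drops unmatched parents

Fix: Put 'c.amount > 1083.08' in the JOIN's ON clause instead of WHERE

Corrected query:
SELECT p.name, c.amount FROM customers p LEFT JOIN purchases c ON c.customer_id = p.id AND c.amount > 1083.08

Result:
name  | amount 
------+--------
Carol | 1532.84
Alice | 1139.95
Alice | 1681.15
Alice | 1858.55
Dave  | NULL   
Grace | 1577.47
Grace | 1807.34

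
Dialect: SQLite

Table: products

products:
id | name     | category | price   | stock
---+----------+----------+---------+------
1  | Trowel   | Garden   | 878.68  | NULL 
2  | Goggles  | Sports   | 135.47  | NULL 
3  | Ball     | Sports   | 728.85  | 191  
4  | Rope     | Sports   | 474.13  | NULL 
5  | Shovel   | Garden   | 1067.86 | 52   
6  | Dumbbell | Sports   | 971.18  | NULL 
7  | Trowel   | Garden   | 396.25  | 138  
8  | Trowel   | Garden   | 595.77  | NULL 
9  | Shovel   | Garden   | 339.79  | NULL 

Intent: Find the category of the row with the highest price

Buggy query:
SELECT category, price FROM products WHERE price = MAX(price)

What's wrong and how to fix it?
Bug: MAX(price) is an aggregate and cannot be used directly in WHERE

Fix: Use a subquery: WHERE price = (SELECT MAX(price) FROM products)

Corrected query:
SELECT category, price FROM products WHERE price = (SELECT MAX(price) FROM products)

Result:
category | price  
---------+--------
Garden   | 1067.86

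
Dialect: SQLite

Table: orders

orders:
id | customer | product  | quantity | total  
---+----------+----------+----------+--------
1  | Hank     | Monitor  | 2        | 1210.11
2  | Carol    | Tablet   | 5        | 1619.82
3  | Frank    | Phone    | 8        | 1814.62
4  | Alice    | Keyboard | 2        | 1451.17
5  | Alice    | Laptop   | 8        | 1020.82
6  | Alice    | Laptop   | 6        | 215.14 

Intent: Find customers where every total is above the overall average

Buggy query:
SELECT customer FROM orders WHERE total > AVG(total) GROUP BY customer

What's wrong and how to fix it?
Bug: AVG() is an aggregate; it can't sit directly in WHERE

Fix: Compute the overall average in a scalar subquery and compare each group's MIN against it in HAVING

Corrected query:
SELECT customer FROM orders GROUP BY customer HAVING MIN(total) > (SELECT AVG(total) FROM orders)

Result:
customer
--------
Carol   
Frank   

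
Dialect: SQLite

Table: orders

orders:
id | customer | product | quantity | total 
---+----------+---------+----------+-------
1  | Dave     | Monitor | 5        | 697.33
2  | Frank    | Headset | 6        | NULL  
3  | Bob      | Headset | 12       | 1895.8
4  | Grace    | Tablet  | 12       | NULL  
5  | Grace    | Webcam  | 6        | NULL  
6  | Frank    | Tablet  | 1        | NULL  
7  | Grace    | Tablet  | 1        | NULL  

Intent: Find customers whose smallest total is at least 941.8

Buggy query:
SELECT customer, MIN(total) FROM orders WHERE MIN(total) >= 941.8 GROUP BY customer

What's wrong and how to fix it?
Bug: MIN() in WHERE is a misuse of aggregate

Fix: Use HAVING for the per-group MIN condition

Corrected query:
SELECT customer, MIN(total) FROM orders GROUP BY customer HAVING MIN(total) >= 941.8

Result:
customer | MIN(total)
---------+-----------
Bob      | 1895.8    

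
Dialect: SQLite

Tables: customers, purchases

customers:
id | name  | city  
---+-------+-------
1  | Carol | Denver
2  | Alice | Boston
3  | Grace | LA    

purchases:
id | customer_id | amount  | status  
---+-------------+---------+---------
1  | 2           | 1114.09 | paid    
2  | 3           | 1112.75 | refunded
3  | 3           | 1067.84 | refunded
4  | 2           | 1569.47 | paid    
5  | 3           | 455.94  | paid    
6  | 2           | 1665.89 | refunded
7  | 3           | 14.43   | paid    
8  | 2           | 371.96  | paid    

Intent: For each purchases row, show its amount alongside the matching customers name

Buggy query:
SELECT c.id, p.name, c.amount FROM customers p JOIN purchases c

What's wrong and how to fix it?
Bug: Missing join condition: each purchases row is matched to all customers rows instead of just its own

Fix: Specify the join condition linking the foreign key to the parent id

Corrected query:
SELECT c.id, p.name, c.amount FROM customers p JOIN purchases c ON c.customer_id = p.id

Result:
id | name  | amount 
---+-------+--------
1  | Alice | 1114.09
2  | Grace | 1112.75
3  | Grace | 1067.84
4  | Alice | 1569.47
5  | Grace | 455.94 
6  | Alice | 1665.89
7  | Grace | 14.43  
8  | Alice | 371.96 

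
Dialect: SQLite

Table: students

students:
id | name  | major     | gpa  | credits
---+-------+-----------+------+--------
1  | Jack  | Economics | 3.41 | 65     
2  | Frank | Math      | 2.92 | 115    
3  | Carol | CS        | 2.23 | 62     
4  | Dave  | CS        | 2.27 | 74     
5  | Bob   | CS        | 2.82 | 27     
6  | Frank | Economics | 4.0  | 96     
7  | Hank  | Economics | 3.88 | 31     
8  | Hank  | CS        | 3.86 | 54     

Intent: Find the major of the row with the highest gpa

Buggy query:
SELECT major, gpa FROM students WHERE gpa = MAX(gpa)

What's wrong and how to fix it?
Bug: WHERE is evaluated per row; an aggregate over the whole table isn't defined there

Fix: Wrap MAX in a scalar subquery so WHERE compares against a single value

Corrected query:
SELECT major, gpa FROM students WHERE gpa = (SELECT MAX(gpa) FROM students)

Result:
major     | gpa
----------+----
Economics | 4  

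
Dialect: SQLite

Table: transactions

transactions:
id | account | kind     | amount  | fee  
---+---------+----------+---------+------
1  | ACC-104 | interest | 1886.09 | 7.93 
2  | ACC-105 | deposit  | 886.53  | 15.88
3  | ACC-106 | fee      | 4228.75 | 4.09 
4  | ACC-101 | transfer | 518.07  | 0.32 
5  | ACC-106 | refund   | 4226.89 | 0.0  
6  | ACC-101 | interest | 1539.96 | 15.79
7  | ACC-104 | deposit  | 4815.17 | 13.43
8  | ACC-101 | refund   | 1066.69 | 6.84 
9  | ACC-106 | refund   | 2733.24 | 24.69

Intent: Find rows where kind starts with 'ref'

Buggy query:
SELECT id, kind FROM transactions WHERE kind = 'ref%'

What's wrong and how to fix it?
Bug: Wildcards only work with LIKE; '=' treats '%' as a literal character

Fix: Replace '=' with LIKE so 'ref%' is treated as a pattern

Corrected query:
SELECT id, kind FROM transactions WHERE kind LIKE 'ref%'

Result:
id | kind  
---+-------
5  | refund
8  | refund
9  | refund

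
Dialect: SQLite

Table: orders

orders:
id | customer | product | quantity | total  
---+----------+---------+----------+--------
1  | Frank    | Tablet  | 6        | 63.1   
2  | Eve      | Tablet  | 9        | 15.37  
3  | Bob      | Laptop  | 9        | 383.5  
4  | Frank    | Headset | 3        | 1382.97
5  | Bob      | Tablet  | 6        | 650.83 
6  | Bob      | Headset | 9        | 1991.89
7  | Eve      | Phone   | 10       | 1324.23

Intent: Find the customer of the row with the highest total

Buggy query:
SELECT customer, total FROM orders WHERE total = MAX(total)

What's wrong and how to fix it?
Bug: MAX(total) is an aggregate and cannot be used directly in WHERE

Fix: Wrap MAX in a scalar subquery so WHERE compares against a single value

Corrected query:
SELECT customer, total FROM orders WHERE total = (SELECT MAX(total) FROM orders)

Result:
customer | total  
---------+--------
Bob      | 1991.89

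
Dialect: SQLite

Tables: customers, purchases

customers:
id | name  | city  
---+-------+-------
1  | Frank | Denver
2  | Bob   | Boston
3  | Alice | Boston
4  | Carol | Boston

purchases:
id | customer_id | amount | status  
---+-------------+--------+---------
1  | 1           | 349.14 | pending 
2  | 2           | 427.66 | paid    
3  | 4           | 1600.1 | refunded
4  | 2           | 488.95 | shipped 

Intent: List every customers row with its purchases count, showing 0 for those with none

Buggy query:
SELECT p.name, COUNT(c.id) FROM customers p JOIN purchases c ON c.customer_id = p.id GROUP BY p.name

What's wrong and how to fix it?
Bug: INNER JOIN drops customers rows that have no matching purchases rows

Fix: Use LEFT JOIN so parents without children still appear (COUNT(c.id) gives 0)

Corrected query:
SELECT p.name, COUNT(c.id) FROM customers p LEFT JOIN purchases c ON c.customer_id = p.id GROUP BY p.name

Result:
name  | COUNT(c.id)
------+------------
Alice | 0          
Bob   | 2          
Carol | 1          
Frank | 1          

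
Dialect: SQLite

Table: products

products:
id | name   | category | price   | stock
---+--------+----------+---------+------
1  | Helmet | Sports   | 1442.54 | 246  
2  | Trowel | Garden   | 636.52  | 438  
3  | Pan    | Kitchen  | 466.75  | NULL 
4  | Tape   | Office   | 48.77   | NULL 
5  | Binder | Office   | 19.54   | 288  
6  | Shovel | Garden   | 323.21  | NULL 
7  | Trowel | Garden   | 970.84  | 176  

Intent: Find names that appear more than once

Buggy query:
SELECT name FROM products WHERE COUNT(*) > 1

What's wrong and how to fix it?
Bug: COUNT(*) is an aggregate and cannot be used in WHERE

Fix: Group first, then use HAVING for the count condition

Corrected query:
SELECT name FROM products GROUP BY name HAVING COUNT(*) > 1

Result:
name  
------
Trowel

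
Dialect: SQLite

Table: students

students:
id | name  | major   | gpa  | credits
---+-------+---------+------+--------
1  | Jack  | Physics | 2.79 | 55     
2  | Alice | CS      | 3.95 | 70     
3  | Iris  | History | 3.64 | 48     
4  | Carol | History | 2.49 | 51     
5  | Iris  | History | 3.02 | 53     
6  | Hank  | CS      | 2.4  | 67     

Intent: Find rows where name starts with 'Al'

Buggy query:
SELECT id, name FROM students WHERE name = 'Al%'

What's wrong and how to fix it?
Bug: '=' compares the literal string including the % character; pattern matching needs LIKE

Fix: Use LIKE for wildcard pattern matching

Corrected query:
SELECT id, name FROM students WHERE name LIKE 'Al%'

Result:
id | name 
---+------
2  | Alice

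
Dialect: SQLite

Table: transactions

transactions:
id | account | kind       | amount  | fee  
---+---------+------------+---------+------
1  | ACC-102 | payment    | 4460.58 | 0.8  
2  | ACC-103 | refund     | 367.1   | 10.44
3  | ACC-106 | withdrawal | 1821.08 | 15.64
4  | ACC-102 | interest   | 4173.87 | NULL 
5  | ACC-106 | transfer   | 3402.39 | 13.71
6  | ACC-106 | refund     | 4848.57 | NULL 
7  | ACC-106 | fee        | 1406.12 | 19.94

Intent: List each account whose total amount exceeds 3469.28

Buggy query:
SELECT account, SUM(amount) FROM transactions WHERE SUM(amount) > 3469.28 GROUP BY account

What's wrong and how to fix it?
Bug: WHERE runs before GROUP BY, so aggregates aren't available there

Fix: Move the aggregate condition to a HAVING clause

Corrected query:
SELECT account, SUM(amount) FROM transactions GROUP BY account HAVING SUM(amount) > 3469.28

Result:
account | SUM(amount)
--------+------------
ACC-102 | 8634.45    
ACC-106 | 11478.16   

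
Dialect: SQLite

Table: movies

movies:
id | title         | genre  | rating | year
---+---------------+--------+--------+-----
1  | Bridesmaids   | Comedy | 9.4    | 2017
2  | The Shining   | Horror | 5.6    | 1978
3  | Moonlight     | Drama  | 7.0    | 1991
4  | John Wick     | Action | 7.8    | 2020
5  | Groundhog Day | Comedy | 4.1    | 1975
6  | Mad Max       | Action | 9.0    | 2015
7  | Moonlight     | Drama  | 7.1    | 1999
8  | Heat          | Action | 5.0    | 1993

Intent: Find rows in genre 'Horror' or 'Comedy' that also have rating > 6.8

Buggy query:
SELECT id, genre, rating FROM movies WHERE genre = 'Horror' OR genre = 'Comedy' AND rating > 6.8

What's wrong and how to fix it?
Bug: Without parentheses, AND is evaluated before OR, so the rating filter only applies to the 'Comedy' branch

Fix: Add parentheses around the OR so the AND applies to both alternatives

Corrected query:
SELECT id, genre, rating FROM movies WHERE (genre = 'Horror' OR genre = 'Comedy') AND rating > 6.8

Result:
id | genre  | rating
---+--------+-------
1  | Comedy | 9.4   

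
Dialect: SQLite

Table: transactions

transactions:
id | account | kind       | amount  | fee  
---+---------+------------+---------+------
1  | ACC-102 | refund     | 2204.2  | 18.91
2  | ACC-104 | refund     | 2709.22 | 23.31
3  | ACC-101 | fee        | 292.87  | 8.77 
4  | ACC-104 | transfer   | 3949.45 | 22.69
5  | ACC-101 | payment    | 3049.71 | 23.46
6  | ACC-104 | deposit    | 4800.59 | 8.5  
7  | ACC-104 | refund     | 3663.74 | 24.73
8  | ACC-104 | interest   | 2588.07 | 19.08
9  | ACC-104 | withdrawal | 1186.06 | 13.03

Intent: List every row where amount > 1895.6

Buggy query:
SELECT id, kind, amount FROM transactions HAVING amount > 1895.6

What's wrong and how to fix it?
Bug: HAVING filters the output of aggregation, but this query has no GROUP BY and no aggregate functions, so SQLite rejects it (HAVING clause on a non-aggregate query); the condition here is per row

Fix: Replace HAVING with WHERE since the condition applies to individual rows

Corrected query:
SELECT id, kind, amount FROM transactions WHERE amount > 1895.6

Result:
id | kind     | amount 
---+----------+--------
1  | refund   | 2204.2 
2  | refund   | 2709.22
4  | transfer | 3949.45
5  | payment  | 3049.71
6  | deposit  | 4800.59
7  | refund   | 3663.74
8  | interest | 2588.07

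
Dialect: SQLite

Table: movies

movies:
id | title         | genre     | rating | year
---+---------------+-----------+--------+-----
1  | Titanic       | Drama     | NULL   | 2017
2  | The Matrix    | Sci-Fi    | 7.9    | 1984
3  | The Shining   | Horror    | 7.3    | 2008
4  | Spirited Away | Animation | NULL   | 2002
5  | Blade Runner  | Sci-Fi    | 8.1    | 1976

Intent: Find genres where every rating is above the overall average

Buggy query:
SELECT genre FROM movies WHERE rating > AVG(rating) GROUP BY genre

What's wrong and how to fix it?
Bug: AVG() is an aggregate; it can't sit directly in WHERE

Fix: Use a subquery for AVG and a HAVING MIN(...) filter so the condition holds for every row in the group

Corrected query:
SELECT genre FROM movies GROUP BY genre HAVING MIN(rating) > (SELECT AVG(rating) FROM movies)

Result:
genre 
------
Sci-Fi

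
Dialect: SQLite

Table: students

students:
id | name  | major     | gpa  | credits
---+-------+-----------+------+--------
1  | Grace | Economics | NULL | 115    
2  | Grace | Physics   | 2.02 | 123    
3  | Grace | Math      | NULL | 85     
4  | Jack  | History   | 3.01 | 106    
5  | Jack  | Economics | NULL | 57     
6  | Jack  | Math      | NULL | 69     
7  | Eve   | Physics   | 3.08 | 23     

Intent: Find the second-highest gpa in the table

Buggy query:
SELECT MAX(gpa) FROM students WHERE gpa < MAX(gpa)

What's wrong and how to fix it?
Bug: MAX(gpa) on the right of the comparison is an aggregate-in-WHERE error

Fix: Put the inner MAX in a scalar subquery

Corrected query:
SELECT MAX(gpa) FROM students WHERE gpa < (SELECT MAX(gpa) FROM students)

Result:
MAX(gpa)
--------
3.01    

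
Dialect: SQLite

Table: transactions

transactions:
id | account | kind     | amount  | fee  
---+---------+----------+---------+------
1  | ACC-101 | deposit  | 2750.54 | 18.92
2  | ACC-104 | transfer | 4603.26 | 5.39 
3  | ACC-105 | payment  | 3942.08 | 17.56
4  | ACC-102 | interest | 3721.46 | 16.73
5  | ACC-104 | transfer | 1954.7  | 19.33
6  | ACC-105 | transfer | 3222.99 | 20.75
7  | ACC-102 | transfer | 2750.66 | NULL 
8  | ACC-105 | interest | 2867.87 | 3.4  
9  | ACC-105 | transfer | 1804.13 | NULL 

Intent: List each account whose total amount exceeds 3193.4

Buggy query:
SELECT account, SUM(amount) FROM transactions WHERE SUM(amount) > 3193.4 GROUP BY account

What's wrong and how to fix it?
Bug: WHERE runs before GROUP BY, so aggregates aren't available there

Fix: Use HAVING (which filters groups after aggregation) instead of WHERE

Corrected query:
SELECT account, SUM(amount) FROM transactions GROUP BY account HAVING SUM(amount) > 3193.4

Result:
account | SUM(amount)
--------+------------
ACC-102 | 6472.12    
ACC-104 | 6557.96    
ACC-105 | 11837.07   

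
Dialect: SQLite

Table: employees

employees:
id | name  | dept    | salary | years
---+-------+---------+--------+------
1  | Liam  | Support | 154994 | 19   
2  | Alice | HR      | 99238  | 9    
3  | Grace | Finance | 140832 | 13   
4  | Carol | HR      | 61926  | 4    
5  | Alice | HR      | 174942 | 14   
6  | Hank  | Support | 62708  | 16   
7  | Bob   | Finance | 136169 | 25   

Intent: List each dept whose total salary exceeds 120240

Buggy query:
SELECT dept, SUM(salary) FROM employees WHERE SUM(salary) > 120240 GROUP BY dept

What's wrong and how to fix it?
Bug: WHERE runs before GROUP BY, so aggregates aren't available there

Fix: Use HAVING (which filters groups after aggregation) instead of WHERE

Corrected query:
SELECT dept, SUM(salary) FROM employees GROUP BY dept HAVING SUM(salary) > 120240

Result:
dept    | SUM(salary)
--------+------------
Finance | 277001     
HR      | 336106     
Support | 217702     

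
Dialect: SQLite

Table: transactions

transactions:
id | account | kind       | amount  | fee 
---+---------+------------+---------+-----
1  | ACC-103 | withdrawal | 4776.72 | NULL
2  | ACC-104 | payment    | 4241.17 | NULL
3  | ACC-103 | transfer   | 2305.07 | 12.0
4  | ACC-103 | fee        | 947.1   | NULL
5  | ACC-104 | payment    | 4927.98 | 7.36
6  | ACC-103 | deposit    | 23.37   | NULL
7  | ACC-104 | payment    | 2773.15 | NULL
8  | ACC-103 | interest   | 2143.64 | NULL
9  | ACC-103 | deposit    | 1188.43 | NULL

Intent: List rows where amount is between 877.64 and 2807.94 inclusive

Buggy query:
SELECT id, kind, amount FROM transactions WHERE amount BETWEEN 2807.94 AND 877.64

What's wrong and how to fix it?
Bug: The bounds are reversed; BETWEEN a AND b requires a <= b to match anything

Fix: Swap the bounds so the smaller value comes first

Corrected query:
SELECT id, kind, amount FROM transactions WHERE amount BETWEEN 877.64 AND 2807.94

Result:
id | kind     | amount 
---+----------+--------
3  | transfer | 2305.07
4  | fee      | 947.1  
7  | payment  | 2773.15
8  | interest | 2143.64
9  | deposit  | 1188.43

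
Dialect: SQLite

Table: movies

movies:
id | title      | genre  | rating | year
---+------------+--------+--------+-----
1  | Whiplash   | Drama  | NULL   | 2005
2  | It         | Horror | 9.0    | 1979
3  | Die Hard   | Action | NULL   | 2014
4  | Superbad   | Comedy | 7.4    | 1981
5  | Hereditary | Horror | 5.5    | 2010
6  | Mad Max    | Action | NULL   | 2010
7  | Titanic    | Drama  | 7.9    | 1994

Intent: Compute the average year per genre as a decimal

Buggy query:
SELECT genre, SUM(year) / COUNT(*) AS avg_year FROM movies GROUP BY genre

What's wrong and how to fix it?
Bug: Both operands are integers, so '/' performs integer division and truncates

Fix: Multiply by 1.0 (or CAST to REAL) to force floating-point division

Corrected query:
SELECT genre, SUM(year) * 1.0 / COUNT(*) AS avg_year FROM movies GROUP BY genre

Result:
genre  | avg_year
-------+---------
Action | 2012    
Comedy | 1981    
Drama  | 1999.5  
Horror | 1994.5  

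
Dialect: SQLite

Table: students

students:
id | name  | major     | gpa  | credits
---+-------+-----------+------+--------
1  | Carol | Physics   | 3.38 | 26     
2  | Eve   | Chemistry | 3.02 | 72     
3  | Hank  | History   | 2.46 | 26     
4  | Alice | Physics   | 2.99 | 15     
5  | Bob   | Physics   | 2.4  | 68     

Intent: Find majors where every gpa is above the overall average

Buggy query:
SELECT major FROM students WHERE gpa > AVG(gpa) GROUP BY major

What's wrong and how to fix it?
Bug: AVG() is an aggregate; it can't sit directly in WHERE

Fix: Use a subquery for AVG and a HAVING MIN(...) filter so the condition holds for every row in the group

Corrected query:
SELECT major FROM students GROUP BY major HAVING MIN(gpa) > (SELECT AVG(gpa) FROM students)

Result:
major    
---------
Chemistry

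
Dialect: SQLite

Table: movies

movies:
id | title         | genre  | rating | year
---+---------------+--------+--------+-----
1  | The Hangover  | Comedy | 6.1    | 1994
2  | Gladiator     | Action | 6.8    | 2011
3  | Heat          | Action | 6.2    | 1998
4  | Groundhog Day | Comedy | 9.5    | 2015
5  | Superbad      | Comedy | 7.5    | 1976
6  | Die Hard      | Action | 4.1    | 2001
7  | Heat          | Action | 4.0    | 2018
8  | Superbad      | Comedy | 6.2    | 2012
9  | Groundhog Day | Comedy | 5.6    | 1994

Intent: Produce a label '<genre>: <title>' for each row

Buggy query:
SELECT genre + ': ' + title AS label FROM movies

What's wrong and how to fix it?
Bug: SQLite uses || for string concatenation; + coerces text to numbers (yielding 0)

Fix: Replace + with || to concatenate text

Corrected query:
SELECT genre || ': ' || title AS label FROM movies

Result:
label                
---------------------
Comedy: The Hangover 
Action: Gladiator    
Action: Heat         
Comedy: Groundhog Day
Comedy: Superbad     
Action: Die Hard     
Action: Heat         
Comedy: Superbad     
Comedy: Groundhog Day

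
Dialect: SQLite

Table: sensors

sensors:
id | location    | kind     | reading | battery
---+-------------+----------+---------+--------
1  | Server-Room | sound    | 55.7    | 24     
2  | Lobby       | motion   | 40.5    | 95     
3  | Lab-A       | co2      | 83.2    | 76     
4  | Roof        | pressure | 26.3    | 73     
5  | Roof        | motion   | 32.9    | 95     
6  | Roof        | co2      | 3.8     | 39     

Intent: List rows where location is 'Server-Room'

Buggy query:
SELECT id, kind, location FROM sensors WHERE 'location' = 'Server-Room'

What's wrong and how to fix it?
Bug: Single quotes denote string literals in SQL; the column name is being compared as a constant string

Fix: Reference the column as location without single quotes

Corrected query:
SELECT id, kind, location FROM sensors WHERE location = 'Server-Room'

Result:
id | kind  | location   
---+-------+------------
1  | sound | Server-Room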